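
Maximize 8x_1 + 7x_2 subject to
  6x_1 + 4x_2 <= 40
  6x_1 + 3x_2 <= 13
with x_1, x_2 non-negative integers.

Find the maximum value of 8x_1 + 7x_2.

28

Relaxing integrality, the LP optimum is 30.33 at (x_1,x_2) = (0, 4.33), which is not an integer point.
(x_1,x_2)=(0,4): 6·0+4·4=16≤40, 6·0+3·4=12≤13, objective 28.
(x_1,x_2)=(0,3): 6·0+4·3=12≤40, 6·0+3·3=9≤13, objective 21.
No feasible integer point exceeds 28.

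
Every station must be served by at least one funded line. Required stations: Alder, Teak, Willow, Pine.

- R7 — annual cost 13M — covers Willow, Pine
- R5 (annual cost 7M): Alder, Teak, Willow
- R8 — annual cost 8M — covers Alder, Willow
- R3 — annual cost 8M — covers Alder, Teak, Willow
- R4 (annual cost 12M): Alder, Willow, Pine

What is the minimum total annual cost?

19

Choose R5 and R4: together they cover Alder, Teak, Willow, Pine — every station.
Total annual cost: 7 + 12 = 19.
No cover costs less than 19.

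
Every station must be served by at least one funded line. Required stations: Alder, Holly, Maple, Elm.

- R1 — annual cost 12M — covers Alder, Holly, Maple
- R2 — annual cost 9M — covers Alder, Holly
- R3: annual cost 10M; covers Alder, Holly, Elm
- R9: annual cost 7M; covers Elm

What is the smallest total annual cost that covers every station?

The greedy cost-per-new-station heuristic would pick R3 and R1 for 22, but a cheaper cover exists.
Choose R1 and R9: together they cover Alder, Holly, Maple, Elm — every station.
Total annual cost: 12 + 7 = 19.
No cover costs less than 19.

19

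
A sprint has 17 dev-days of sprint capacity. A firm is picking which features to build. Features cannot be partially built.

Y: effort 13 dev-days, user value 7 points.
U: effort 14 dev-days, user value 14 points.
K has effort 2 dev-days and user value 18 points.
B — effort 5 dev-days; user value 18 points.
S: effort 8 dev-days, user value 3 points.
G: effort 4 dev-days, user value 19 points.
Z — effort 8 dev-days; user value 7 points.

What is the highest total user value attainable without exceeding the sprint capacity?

Allowing fractional choices, the relaxed optimum would be about 61.0, but features are indivisible.
K + B + G: effort 2 + 5 + 4 = 11 ≤ 17, user value 18 + 18 + 19 = 55.
K + G + Z: effort 2 + 4 + 8 = 14 ≤ 17, user value 18 + 19 + 7 = 44.
Best is K, B, and G with total user value 55.

55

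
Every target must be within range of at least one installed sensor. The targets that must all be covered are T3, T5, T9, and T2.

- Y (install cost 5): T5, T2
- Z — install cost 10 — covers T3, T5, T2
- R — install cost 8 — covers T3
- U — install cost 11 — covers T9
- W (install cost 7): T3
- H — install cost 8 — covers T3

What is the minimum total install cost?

This is a weighted set-cover instance.
Choose Z and U: together they cover T3, T5, T9, T2 — every target.
Total install cost: 10 + 11 = 21.

21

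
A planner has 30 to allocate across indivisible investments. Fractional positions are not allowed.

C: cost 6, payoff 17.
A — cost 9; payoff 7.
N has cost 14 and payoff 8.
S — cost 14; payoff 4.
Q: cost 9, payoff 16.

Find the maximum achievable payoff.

Treat it as a binary knapsack problem.
Allowing fractional choices, the relaxed optimum would be about 43.4, but investments are indivisible.
C + N + Q: cost 6 + 14 + 9 = 29 ≤ 30, payoff 17 + 8 + 16 = 41.
C + A + Q: cost 6 + 9 + 9 = 24 ≤ 30, payoff 17 + 7 + 16 = 40.
C + S + Q: cost 6 + 14 + 9 = 29 ≤ 30, payoff 17 + 4 + 16 = 37.
Best is C, N, and Q with total payoff 41.

41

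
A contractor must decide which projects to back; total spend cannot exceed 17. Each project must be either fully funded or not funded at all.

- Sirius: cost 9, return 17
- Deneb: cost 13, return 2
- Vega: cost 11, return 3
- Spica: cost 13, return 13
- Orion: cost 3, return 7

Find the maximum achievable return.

24

Spica + Orion: cost 13 + 3 = 16 ≤ 17, return 13 + 7 = 20.
Sirius + Orion: cost 9 + 3 = 12 ≤ 17, return 17 + 7 = 24.
Best is Sirius and Orion with total return 24.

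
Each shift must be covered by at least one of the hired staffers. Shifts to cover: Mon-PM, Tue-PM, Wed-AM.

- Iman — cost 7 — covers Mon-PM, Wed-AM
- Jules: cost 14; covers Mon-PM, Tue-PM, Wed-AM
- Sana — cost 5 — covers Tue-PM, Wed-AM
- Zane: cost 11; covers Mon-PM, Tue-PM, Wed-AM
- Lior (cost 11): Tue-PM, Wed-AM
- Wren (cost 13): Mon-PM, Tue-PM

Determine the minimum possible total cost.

The greedy cost-per-new-shift heuristic would pick Sana and Iman for 12, but a cheaper cover exists.
Zane alone covers Mon-PM, Tue-PM, Wed-AM — every shift.
Total cost: 11.
No cover costs less than 11.

11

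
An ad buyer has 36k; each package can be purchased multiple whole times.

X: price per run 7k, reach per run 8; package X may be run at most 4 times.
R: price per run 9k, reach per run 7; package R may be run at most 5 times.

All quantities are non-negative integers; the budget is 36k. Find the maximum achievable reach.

This is a bounded integer knapsack.
X has the best ratio (8/7); taking only X gives at most 4×8 = 32 (stopped by the supply cap of 4).
Optimal: 4×X: price 28 ≤ 36, reach 4·8 = 32.

32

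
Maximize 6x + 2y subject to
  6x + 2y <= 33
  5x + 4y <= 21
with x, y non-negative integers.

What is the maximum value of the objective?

(x,y)=(4,0): 6·4+2·0=24≤33, 5·4+4·0=20≤21, objective 24.
(x,y)=(3,1): 6·3+2·1=20≤33, 5·3+4·1=19≤21, objective 20.
The best lattice point is (4,0), giving 24.

24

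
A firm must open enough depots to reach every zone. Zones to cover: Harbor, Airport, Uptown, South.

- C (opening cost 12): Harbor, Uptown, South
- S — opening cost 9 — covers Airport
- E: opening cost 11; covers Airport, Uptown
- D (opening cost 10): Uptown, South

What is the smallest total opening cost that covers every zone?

Choose C and S: together they cover Harbor, Airport, Uptown, South — every zone.
Total opening cost: 12 + 9 = 21.

21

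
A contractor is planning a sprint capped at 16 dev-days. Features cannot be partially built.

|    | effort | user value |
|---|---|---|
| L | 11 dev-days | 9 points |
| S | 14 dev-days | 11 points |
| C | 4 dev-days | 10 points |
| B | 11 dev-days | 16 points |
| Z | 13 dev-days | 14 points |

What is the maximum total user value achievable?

This is an integer program with binary decision variables.
Allowing fractional choices, the relaxed optimum would be about 27.1, but features are indivisible.
C + B: effort 4 + 11 = 15 ≤ 16, user value 10 + 16 = 26.
B: effort 11 ≤ 16, user value 16.
L + C: effort 11 + 4 = 15 ≤ 16, user value 9 + 10 = 19.
Best is C and B with total user value 26.

26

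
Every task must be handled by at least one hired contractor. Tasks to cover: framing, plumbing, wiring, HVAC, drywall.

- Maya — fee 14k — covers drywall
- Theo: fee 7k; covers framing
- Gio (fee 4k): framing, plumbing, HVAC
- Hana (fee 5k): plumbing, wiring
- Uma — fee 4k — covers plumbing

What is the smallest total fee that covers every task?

23

Choose Maya, Gio, and Hana: together they cover framing, plumbing, wiring, HVAC, drywall — every task.
Total fee: 14 + 4 + 5 = 23.
No cover costs less than 23.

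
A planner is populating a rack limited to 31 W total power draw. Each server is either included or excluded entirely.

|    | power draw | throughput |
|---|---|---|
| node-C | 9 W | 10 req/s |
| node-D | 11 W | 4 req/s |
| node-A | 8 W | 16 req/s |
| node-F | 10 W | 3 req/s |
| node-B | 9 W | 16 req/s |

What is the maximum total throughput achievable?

42

Allowing fractional choices, the relaxed optimum would be about 43.8, but servers are indivisible.
node-A + node-F + node-B: power draw 8 + 10 + 9 = 27 ≤ 31, throughput 16 + 3 + 16 = 35.
node-C + node-A + node-B: power draw 9 + 8 + 9 = 26 ≤ 31, throughput 10 + 16 + 16 = 42.
node-D + node-A + node-B: power draw 11 + 8 + 9 = 28 ≤ 31, throughput 4 + 16 + 16 = 36.
Best is node-C, node-A, and node-B with total throughput 42.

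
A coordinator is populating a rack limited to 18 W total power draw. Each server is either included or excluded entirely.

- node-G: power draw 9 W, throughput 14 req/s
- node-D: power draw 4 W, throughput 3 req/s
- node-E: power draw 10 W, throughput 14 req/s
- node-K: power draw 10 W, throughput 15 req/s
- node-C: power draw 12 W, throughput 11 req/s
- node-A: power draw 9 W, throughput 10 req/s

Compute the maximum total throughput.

Take node-G and node-A: power draw 9 + 9 = 18 ≤ 18, throughput 14 + 10 = 24.
No other feasible combination does better.

24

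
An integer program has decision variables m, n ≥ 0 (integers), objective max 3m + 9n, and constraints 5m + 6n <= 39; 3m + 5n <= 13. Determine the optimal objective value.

21

(m,n)=(1,2) is feasible, giving 21.
(m,n)=(0,2) is feasible, giving 18.
(m,n)=(2,1) is feasible, giving 15.
Maximum is 21 at (m,n)=(1,2).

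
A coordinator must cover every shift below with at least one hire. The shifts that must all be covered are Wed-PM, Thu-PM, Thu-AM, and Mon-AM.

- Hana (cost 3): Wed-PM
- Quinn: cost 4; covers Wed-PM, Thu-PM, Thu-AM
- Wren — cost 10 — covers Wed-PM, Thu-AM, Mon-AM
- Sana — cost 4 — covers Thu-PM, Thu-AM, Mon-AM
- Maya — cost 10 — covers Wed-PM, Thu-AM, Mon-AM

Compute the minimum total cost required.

This is an integer covering problem.
The greedy cost-per-new-shift heuristic would pick Quinn and Sana for 8, but a cheaper cover exists.
Choose Hana and Sana: together they cover Wed-PM, Thu-PM, Thu-AM, Mon-AM — every shift.
Total cost: 3 + 4 = 7.
No cover costs less than 7.

7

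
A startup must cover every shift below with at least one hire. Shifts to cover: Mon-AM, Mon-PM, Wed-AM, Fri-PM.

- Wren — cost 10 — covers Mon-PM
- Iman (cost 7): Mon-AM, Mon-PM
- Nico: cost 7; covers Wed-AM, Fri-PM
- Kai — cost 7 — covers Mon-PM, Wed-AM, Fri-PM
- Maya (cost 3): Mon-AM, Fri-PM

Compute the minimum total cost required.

Choose Kai and Maya: together they cover Mon-AM, Mon-PM, Wed-AM, Fri-PM — every shift.
Total cost: 7 + 3 = 10.
No cover costs less than 10.

10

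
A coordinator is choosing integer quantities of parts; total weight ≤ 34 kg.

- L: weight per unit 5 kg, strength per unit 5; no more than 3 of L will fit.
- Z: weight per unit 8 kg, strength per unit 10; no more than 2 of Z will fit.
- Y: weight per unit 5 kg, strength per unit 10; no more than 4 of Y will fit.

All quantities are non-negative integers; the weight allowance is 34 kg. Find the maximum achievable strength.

This is a bounded integer knapsack.
1×Z and 4×Y: weight 28 ≤ 34, strength 1·10 + 4·10 = 50.
1×L, 1×Z, and 4×Y: weight 33 ≤ 34, strength 1·5 + 1·10 + 4·10 = 55.
Best is 55.

55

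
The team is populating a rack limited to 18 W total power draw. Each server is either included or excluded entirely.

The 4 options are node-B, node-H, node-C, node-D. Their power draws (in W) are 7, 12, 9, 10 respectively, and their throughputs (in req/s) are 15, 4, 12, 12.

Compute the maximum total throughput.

27

This is a 0-1 knapsack instance.
Allowing fractional choices, the relaxed optimum would be about 29.4, but servers are indivisible.
node-B + node-D: power draw 7 + 10 = 17 ≤ 18, throughput 15 + 12 = 27.
node-B: power draw 7 ≤ 18, throughput 15.
node-B + node-C: power draw 7 + 9 = 16 ≤ 18, throughput 15 + 12 = 27.
The maximum throughput is 27; one optimal choice is node-B and node-C.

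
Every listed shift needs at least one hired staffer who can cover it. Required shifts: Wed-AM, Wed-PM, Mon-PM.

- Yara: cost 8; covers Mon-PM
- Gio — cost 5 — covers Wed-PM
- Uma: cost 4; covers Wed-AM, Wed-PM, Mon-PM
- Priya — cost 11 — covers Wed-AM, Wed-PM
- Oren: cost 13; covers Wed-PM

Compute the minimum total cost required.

4

Uma alone covers Wed-AM, Wed-PM, Mon-PM — every shift.
Total cost: 4.
No cover costs less than 4.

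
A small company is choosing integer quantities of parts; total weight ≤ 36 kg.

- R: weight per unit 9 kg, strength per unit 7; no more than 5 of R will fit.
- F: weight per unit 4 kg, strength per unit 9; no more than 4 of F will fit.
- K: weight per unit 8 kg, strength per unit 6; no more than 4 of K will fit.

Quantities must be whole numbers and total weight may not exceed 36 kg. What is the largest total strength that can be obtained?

F has the best ratio (9/4); taking only F gives at most 4×9 = 36 (stopped by the supply cap of 4).
Mixing does better — 2×R and 4×F: weight 34 ≤ 36, strength 2·7 + 4·9 = 50.

50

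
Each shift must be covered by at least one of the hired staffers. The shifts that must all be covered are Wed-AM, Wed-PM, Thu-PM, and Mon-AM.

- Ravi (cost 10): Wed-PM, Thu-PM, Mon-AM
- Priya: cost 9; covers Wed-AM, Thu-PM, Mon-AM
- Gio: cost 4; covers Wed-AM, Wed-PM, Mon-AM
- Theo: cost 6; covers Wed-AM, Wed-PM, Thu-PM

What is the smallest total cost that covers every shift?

10

Choose Gio and Theo: together they cover Wed-AM, Wed-PM, Thu-PM, Mon-AM — every shift.
Total cost: 4 + 6 = 10.
No cover costs less than 10.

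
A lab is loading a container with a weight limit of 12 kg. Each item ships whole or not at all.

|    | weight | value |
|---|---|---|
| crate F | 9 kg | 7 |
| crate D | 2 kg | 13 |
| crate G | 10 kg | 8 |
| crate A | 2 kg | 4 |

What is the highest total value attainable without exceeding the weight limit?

This is an integer program with binary decision variables.
crate D + crate G: weight 2 + 10 = 12 ≤ 12, value 13 + 8 = 21.
crate F + crate D: weight 9 + 2 = 11 ≤ 12, value 7 + 13 = 20.
crate D + crate A: weight 2 + 2 = 4 ≤ 12, value 13 + 4 = 17.
Best is crate D and crate G with total value 21.

21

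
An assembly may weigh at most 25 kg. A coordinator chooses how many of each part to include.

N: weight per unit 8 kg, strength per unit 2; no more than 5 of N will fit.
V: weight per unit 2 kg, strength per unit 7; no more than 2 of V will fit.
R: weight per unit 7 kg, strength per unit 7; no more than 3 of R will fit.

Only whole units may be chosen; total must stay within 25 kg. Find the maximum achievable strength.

V has the best ratio (7/2); taking only V gives at most 2×7 = 14 (stopped by the supply cap of 2).
Mixing does better — 2×V and 3×R: weight 25 ≤ 25, strength 2·7 + 3·7 = 35.

35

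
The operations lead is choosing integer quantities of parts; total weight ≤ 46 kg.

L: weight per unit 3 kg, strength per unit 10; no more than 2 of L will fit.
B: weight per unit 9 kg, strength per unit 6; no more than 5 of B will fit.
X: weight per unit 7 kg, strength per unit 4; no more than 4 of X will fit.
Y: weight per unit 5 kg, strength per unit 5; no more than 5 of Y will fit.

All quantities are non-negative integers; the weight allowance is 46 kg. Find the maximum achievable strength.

53

2×L, 2×X, and 5×Y: weight 45 ≤ 46, strength 2·10 + 2·4 + 5·5 = 53.
2×L, 2×B, and 4×Y: weight 44 ≤ 46, strength 2·10 + 2·6 + 4·5 = 52.
Best is 53.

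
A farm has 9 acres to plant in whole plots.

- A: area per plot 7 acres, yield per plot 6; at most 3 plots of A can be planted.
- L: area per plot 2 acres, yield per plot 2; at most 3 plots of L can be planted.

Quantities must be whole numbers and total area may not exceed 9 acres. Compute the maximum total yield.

8

L has the best ratio (2/2); taking only L gives at most 3×2 = 6 (stopped by the supply cap of 3).
Mixing does better — 1×A and 1×L: area 9 ≤ 9, yield 1·6 + 1·2 = 8.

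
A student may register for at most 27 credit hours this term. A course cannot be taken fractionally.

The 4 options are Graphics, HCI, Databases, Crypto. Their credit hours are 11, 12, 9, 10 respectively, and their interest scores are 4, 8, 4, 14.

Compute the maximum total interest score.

22

Allowing fractional choices, the relaxed optimum would be about 24.2, but courses are indivisible.
Graphics + Crypto: credit hours 11 + 10 = 21 ≤ 27, interest score 4 + 14 = 18.
HCI + Crypto: credit hours 12 + 10 = 22 ≤ 27, interest score 8 + 14 = 22.
Databases + Crypto: credit hours 9 + 10 = 19 ≤ 27, interest score 4 + 14 = 18.
Best is HCI and Crypto with total interest score 22.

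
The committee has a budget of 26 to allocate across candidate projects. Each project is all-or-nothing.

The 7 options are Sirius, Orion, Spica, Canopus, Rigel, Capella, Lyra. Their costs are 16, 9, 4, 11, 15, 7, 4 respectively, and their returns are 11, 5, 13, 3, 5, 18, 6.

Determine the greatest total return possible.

42

Take Orion, Spica, Capella, and Lyra: cost 9 + 4 + 7 + 4 = 24 ≤ 26, return 5 + 13 + 18 + 6 = 42.
No other feasible combination does better.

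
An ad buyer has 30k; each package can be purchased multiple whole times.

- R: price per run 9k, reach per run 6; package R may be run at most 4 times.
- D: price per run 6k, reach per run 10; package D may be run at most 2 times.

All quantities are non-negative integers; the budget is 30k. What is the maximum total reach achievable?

32

Take 2×R and 2×D: price 30 ≤ 30, reach 2·6 + 2·10 = 32.
D has the best ratio (10/6) and is taken to its limit of 2; remaining capacity is filled optimally with the others.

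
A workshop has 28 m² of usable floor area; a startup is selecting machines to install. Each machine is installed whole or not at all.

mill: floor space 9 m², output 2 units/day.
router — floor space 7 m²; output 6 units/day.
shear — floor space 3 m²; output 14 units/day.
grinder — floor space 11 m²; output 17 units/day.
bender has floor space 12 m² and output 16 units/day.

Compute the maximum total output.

47

This is a 0-1 knapsack instance.
Take shear, grinder, and bender: floor space 3 + 11 + 12 = 26 ≤ 28, output 14 + 17 + 16 = 47.
No other feasible combination does better.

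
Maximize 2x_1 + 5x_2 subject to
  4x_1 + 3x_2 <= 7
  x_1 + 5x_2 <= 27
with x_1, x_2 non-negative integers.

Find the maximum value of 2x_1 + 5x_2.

Relaxing integrality, the LP optimum is 11.67 at (x_1,x_2) = (0, 2.33), which is not an integer point.
(x_1,x_2)=(0,2) is feasible, giving 10.
(x_1,x_2)=(1,1) is feasible, giving 7.
No feasible integer point exceeds 10.

10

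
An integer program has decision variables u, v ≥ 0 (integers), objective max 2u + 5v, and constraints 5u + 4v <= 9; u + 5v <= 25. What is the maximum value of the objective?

Relaxing integrality, the LP optimum is 11.25 at (u,v) = (0, 2.25), which is not an integer point.
(u,v)=(0,2): 5·0+4·2=8≤9, 1·0+5·2=10≤25, objective 10.
(u,v)=(1,1): 5·1+4·1=9≤9, 1·1+5·1=6≤25, objective 7.
(u,v)=(0,1): 5·0+4·1=4≤9, 1·0+5·1=5≤25, objective 5.
Maximum is 10 at (u,v)=(0,2).

10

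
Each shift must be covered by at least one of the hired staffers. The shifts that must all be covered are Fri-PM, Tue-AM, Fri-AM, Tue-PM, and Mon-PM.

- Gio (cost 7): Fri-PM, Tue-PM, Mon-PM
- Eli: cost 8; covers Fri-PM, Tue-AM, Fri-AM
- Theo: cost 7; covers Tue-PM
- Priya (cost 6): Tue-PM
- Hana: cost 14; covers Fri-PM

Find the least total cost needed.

15

Choose Gio and Eli: together they cover Fri-PM, Tue-AM, Fri-AM, Tue-PM, Mon-PM — every shift.
Total cost: 7 + 8 = 15.
No cover costs less than 15.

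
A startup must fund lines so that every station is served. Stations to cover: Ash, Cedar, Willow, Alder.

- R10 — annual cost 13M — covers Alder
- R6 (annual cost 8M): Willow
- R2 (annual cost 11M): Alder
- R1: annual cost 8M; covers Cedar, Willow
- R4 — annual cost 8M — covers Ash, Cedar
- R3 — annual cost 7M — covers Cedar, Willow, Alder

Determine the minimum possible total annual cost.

This is an integer covering problem.
Choose R4 and R3: together they cover Ash, Cedar, Willow, Alder — every station.
Total annual cost: 8 + 7 = 15.
No cover costs less than 15.

15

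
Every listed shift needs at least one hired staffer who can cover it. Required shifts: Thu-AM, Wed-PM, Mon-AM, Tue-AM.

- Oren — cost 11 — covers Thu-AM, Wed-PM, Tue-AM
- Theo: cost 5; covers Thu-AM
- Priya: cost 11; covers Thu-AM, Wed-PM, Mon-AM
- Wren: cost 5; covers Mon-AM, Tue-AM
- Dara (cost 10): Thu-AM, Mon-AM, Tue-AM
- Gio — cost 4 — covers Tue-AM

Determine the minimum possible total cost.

15

This is an integer covering problem.
The greedy cost-per-new-shift heuristic would pick Wren, Theo, and Oren for 21, but a cheaper cover exists.
Choose Priya and Gio: together they cover Thu-AM, Wed-PM, Mon-AM, Tue-AM — every shift.
Total cost: 11 + 4 = 15.
No cover costs less than 15.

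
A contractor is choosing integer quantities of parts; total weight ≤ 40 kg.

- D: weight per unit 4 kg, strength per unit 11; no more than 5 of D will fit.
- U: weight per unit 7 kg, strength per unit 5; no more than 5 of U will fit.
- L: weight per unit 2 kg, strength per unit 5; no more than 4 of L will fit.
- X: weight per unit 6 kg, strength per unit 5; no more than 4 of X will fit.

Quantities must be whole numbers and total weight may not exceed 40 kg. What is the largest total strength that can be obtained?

5×D, 4×L, and 2×X: weight 40 ≤ 40, strength 5·11 + 4·5 + 2·5 = 85.
5×D, 3×L, and 2×X: weight 38 ≤ 40, strength 5·11 + 3·5 + 2·5 = 80.
Best is 85.

85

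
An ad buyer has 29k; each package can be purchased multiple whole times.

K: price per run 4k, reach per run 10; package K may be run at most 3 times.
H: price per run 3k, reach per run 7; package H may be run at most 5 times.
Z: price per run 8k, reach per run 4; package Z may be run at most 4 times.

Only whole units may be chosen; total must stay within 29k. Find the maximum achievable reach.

65

This is a bounded integer knapsack.
3×K and 4×H: price 24 ≤ 29, reach 3·10 + 4·7 = 58.
3×K and 5×H: price 27 ≤ 29, reach 3·10 + 5·7 = 65.
Best is 65.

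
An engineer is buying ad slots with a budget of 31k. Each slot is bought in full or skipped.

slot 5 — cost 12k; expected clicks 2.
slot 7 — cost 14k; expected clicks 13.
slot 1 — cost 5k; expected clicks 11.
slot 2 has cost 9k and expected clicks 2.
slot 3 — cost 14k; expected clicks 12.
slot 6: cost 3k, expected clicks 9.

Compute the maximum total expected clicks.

35

Allowing fractional choices, the relaxed optimum would be about 40.7, but ad slots are indivisible.
slot 7 + slot 1 + slot 2 + slot 6: cost 14 + 5 + 9 + 3 = 31 ≤ 31, expected clicks 13 + 11 + 2 + 9 = 35.
slot 7 + slot 3 + slot 6: cost 14 + 14 + 3 = 31 ≤ 31, expected clicks 13 + 12 + 9 = 34.
slot 1 + slot 2 + slot 3 + slot 6: cost 5 + 9 + 14 + 3 = 31 ≤ 31, expected clicks 11 + 2 + 12 + 9 = 34.
Best is slot 7, slot 1, slot 2, and slot 6 with total expected clicks 35.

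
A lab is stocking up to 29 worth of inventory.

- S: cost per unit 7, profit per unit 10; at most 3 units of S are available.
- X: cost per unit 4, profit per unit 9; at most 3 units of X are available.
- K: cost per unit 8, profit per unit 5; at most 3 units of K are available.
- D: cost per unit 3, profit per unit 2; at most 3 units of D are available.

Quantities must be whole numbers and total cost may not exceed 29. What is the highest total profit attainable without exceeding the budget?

X has the best ratio (9/4); taking only X gives at most 3×9 = 27 (stopped by the supply cap of 3).
Mixing does better — 2×S, 3×X, and 1×D: cost 29 ≤ 29, profit 2·10 + 3·9 + 1·2 = 49.

49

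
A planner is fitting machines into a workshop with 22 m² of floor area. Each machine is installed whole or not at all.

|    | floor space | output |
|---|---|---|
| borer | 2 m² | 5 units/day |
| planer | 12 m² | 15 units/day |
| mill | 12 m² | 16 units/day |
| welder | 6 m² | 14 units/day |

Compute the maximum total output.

This is an integer program with binary decision variables.
mill + welder: floor space 12 + 6 = 18 ≤ 22, output 16 + 14 = 30.
borer + planer + welder: floor space 2 + 12 + 6 = 20 ≤ 22, output 5 + 15 + 14 = 34.
borer + mill + welder: floor space 2 + 12 + 6 = 20 ≤ 22, output 5 + 16 + 14 = 35.
Best is borer, mill, and welder with total output 35.

35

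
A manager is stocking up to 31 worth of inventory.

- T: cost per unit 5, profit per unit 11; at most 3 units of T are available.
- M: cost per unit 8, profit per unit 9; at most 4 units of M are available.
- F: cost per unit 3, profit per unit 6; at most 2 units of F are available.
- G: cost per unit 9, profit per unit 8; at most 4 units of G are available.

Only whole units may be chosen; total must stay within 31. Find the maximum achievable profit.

T has the best ratio (11/5); taking only T gives at most 3×11 = 33 (stopped by the supply cap of 3).
Mixing does better — 3×T, 1×M, and 2×F: cost 29 ≤ 31, profit 3·11 + 1·9 + 2·6 = 54.

54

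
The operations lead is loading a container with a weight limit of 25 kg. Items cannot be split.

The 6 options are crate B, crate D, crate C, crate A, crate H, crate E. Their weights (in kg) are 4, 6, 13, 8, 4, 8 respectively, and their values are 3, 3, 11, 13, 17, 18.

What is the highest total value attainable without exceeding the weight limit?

Allowing fractional choices, the relaxed optimum would be about 52.2, but items are indivisible.
crate B + crate A + crate H + crate E: weight 4 + 8 + 4 + 8 = 24 ≤ 25, value 3 + 13 + 17 + 18 = 51.
crate A + crate H + crate E: weight 8 + 4 + 8 = 20 ≤ 25, value 13 + 17 + 18 = 48.
Best is crate B, crate A, crate H, and crate E with total value 51.

51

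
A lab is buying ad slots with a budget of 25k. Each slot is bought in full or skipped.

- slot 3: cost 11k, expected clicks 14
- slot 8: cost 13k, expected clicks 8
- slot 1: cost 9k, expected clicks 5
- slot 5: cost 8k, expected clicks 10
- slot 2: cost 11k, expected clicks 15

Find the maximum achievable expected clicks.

Take slot 3 and slot 2: cost 11 + 11 = 22 ≤ 25, expected clicks 14 + 15 = 29.
No other feasible combination does better.

29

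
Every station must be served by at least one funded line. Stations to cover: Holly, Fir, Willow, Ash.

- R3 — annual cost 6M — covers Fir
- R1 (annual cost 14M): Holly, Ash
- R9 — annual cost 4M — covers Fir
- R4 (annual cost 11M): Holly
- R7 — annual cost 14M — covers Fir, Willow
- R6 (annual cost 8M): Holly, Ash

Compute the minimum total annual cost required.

This is a weighted set-cover instance.
The greedy cost-per-new-station heuristic would pick R9, R6, and R7 for 26, but a cheaper cover exists.
Choose R7 and R6: together they cover Holly, Fir, Willow, Ash — every station.
Total annual cost: 14 + 8 = 22.
No cover costs less than 22.

22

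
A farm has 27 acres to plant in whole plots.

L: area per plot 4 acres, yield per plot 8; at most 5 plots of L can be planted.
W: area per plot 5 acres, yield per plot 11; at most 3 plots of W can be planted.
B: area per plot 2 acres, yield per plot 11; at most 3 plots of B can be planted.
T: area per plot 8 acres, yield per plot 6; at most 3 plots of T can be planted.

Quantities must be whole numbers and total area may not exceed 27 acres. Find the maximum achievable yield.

1×L, 3×W, and 3×B: area 25 ≤ 27, yield 1·8 + 3·11 + 3·11 = 74.
4×L, 1×W, and 3×B: area 27 ≤ 27, yield 4·8 + 1·11 + 3·11 = 76.
Best is 76.

76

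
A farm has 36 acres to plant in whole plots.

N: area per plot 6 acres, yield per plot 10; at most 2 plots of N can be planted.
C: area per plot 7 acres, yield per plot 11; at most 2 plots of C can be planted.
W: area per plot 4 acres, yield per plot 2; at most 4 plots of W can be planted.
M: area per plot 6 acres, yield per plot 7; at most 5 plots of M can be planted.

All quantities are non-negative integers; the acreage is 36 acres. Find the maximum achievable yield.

51

N has the best ratio (10/6); taking only N gives at most 2×10 = 20 (stopped by the supply cap of 2).
Mixing does better — 2×N, 2×C, 1×W, and 1×M: area 36 ≤ 36, yield 2·10 + 2·11 + 1·2 + 1·7 = 51.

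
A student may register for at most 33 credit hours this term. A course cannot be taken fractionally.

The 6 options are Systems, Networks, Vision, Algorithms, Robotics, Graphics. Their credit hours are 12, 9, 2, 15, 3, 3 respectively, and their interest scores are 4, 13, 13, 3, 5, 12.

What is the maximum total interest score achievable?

47

This is an integer program with binary decision variables.
Take Systems, Networks, Vision, Robotics, and Graphics: credit hours 12 + 9 + 2 + 3 + 3 = 29 ≤ 33, interest score 4 + 13 + 13 + 5 + 12 = 47.
No other feasible combination does better.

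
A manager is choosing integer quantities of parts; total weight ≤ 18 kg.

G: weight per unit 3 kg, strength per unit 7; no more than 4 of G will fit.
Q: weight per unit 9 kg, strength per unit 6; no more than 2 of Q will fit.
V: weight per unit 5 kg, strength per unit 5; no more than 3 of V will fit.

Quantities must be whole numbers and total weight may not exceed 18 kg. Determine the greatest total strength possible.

33

G has the best ratio (7/3); taking only G gives at most 4×7 = 28 (stopped by the supply cap of 4).
Mixing does better — 4×G and 1×V: weight 17 ≤ 18, strength 4·7 + 1·5 = 33.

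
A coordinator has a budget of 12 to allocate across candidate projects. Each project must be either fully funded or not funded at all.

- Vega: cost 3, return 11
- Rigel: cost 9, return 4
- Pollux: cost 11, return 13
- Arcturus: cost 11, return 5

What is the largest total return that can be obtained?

15

This is an integer program with binary decision variables.
Pollux: cost 11 ≤ 12, return 13.
Vega + Rigel: cost 3 + 9 = 12 ≤ 12, return 11 + 4 = 15.
Vega: cost 3 ≤ 12, return 11.
Best is Vega and Rigel with total return 15.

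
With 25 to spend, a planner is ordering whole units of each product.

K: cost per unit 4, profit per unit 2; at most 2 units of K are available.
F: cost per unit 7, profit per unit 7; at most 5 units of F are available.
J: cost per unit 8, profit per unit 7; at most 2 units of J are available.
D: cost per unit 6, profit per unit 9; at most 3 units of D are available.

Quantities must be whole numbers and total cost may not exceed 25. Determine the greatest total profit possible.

34

1×F and 3×D: cost 25 ≤ 25, profit 1·7 + 3·9 = 34.
1×K and 3×D: cost 22 ≤ 25, profit 1·2 + 3·9 = 29.
Best is 34.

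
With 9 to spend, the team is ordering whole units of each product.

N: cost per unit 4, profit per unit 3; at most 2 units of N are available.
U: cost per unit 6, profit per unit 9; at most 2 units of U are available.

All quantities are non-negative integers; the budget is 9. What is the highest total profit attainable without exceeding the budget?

9

Take 1×U: cost 6 ≤ 9, profit 1·9 = 9.
No other integer combination yields more.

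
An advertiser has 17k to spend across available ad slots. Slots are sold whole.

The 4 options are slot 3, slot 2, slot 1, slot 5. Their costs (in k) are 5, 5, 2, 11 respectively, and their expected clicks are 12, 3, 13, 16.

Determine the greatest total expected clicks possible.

This is an integer program with binary decision variables.
slot 1 + slot 5: cost 2 + 11 = 13 ≤ 17, expected clicks 13 + 16 = 29.
slot 3 + slot 5: cost 5 + 11 = 16 ≤ 17, expected clicks 12 + 16 = 28.
slot 3 + slot 2 + slot 1: cost 5 + 5 + 2 = 12 ≤ 17, expected clicks 12 + 3 + 13 = 28.
Best is slot 1 and slot 5 with total expected clicks 29.

29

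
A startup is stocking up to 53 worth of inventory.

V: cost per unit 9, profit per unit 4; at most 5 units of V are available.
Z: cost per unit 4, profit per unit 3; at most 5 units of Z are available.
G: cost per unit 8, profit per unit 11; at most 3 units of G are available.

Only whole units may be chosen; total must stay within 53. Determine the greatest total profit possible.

This is a bounded integer knapsack.
G has the best ratio (11/8); taking only G gives at most 3×11 = 33 (stopped by the supply cap of 3).
Mixing does better — 1×V, 5×Z, and 3×G: cost 53 ≤ 53, profit 1·4 + 5·3 + 3·11 = 52.

52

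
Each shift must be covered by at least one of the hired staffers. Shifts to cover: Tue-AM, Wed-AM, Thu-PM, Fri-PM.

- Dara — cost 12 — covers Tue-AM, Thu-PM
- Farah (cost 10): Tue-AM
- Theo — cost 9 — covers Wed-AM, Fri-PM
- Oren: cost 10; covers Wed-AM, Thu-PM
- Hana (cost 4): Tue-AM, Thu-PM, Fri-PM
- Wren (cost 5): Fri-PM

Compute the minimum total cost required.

Choose Theo and Hana: together they cover Tue-AM, Wed-AM, Thu-PM, Fri-PM — every shift.
Total cost: 9 + 4 = 13.
No cover costs less than 13.

13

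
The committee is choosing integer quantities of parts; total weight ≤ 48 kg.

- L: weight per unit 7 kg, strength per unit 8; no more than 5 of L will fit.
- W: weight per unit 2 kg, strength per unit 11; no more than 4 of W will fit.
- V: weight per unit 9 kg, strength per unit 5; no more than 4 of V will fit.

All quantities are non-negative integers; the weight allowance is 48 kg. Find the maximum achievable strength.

4×L, 4×W, and 1×V: weight 45 ≤ 48, strength 4·8 + 4·11 + 1·5 = 81.
5×L and 4×W: weight 43 ≤ 48, strength 5·8 + 4·11 = 84.
Best is 84.

84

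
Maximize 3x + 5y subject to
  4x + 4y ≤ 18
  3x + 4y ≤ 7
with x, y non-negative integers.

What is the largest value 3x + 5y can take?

8

The continuous relaxation peaks at (0, 1.75) with value 8.75; rounding to a feasible lattice point costs some objective.
(x,y)=(1,1): 4·1+4·1=8≤18, 3·1+4·1=7≤7, objective 8.
(x,y)=(2,0): 4·2+4·0=8≤18, 3·2+4·0=6≤7, objective 6.
(x,y)=(0,1): 4·0+4·1=4≤18, 3·0+4·1=4≤7, objective 5.
No feasible integer point exceeds 8.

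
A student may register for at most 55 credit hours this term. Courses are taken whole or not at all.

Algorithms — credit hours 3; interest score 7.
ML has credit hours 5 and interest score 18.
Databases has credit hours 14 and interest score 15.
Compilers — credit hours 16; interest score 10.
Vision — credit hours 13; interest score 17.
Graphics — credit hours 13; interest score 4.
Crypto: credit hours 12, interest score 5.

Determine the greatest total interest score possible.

This is a 0-1 knapsack instance.
Algorithms + ML + Databases + Compilers + Vision: credit hours 3 + 5 + 14 + 16 + 13 = 51 ≤ 55, interest score 7 + 18 + 15 + 10 + 17 = 67.
Algorithms + ML + Databases + Vision + Graphics: credit hours 3 + 5 + 14 + 13 + 13 = 48 ≤ 55, interest score 7 + 18 + 15 + 17 + 4 = 61.
Algorithms + ML + Databases + Vision + Crypto: credit hours 3 + 5 + 14 + 13 + 12 = 47 ≤ 55, interest score 7 + 18 + 15 + 17 + 5 = 62.
Best is Algorithms, ML, Databases, Compilers, and Vision with total interest score 67.

67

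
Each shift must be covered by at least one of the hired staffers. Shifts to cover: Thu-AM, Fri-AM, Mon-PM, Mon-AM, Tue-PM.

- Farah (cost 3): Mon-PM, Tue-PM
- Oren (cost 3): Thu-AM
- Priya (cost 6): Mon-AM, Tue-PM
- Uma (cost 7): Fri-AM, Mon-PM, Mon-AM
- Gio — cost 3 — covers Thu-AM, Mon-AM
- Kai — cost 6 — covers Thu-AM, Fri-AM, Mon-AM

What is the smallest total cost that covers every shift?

The greedy cost-per-new-shift heuristic would pick Farah, Gio, and Kai for 12, but a cheaper cover exists.
Choose Farah and Kai: together they cover Thu-AM, Fri-AM, Mon-PM, Mon-AM, Tue-PM — every shift.
Total cost: 3 + 6 = 9.
No cover costs less than 9.

9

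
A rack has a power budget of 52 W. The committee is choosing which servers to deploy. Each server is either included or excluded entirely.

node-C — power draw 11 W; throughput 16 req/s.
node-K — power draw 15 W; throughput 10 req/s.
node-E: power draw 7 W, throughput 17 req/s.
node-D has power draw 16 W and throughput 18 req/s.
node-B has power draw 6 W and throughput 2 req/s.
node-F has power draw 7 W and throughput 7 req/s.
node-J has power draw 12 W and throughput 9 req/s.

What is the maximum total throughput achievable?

62

This is a 0-1 knapsack instance.
Take node-C, node-E, node-D, node-B, and node-J: power draw 11 + 7 + 16 + 6 + 12 = 52 ≤ 52, throughput 16 + 17 + 18 + 2 + 9 = 62.
No other feasible combination does better.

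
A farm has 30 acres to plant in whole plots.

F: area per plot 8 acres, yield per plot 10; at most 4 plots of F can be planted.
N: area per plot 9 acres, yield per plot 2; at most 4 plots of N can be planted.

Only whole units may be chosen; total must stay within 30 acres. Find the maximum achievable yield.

Take 3×F: area 24 ≤ 30, yield 3·10 = 30.
No other integer combination yields more.

30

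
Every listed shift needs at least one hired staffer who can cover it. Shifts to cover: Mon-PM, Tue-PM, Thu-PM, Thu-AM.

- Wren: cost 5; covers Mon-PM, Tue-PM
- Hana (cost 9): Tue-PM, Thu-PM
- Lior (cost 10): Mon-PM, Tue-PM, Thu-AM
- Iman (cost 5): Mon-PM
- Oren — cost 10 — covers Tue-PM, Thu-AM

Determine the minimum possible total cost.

This is a weighted set-cover instance.
The greedy cost-per-new-shift heuristic would pick Wren, Hana, and Lior for 24, but a cheaper cover exists.
Choose Hana and Lior: together they cover Mon-PM, Tue-PM, Thu-PM, Thu-AM — every shift.
Total cost: 9 + 10 = 19.
No cover costs less than 19.

19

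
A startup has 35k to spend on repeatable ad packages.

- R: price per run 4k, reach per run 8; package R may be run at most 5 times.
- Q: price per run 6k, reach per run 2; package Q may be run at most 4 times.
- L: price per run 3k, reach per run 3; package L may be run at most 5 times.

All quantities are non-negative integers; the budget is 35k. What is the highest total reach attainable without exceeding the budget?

55

This is a bounded integer knapsack.
5×R and 5×L: price 35 ≤ 35, reach 5·8 + 5·3 = 55.
5×R and 4×L: price 32 ≤ 35, reach 5·8 + 4·3 = 52.
Best is 55.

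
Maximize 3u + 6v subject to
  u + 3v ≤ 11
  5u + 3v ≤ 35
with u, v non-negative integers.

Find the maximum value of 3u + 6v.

27

Relaxing integrality, the LP optimum is 28.00 at (u,v) = (6, 1.67), which is not an integer point.
(u,v)=(5,2) is feasible, giving 27.
(u,v)=(6,1) is feasible, giving 24.
(u,v)=(4,2) is feasible, giving 24.
(u,v)=(7,0) is feasible, giving 21.
Maximum is 27 at (u,v)=(5,2).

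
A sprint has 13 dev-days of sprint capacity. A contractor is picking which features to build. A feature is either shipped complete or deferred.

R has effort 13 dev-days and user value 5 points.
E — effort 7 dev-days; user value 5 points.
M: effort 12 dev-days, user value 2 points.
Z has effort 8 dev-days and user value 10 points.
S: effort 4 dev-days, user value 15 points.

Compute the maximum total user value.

25

Allowing fractional choices, the relaxed optimum would be about 25.7, but features are indivisible.
Z + S: effort 8 + 4 = 12 ≤ 13, user value 10 + 15 = 25.
E + S: effort 7 + 4 = 11 ≤ 13, user value 5 + 15 = 20.
Best is Z and S with total user value 25.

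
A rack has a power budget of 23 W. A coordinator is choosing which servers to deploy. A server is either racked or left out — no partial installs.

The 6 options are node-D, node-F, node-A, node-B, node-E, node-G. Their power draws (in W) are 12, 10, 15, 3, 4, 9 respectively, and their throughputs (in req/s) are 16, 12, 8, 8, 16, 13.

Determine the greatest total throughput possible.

This is a 0-1 knapsack instance.
Take node-F, node-E, and node-G: power draw 10 + 4 + 9 = 23 ≤ 23, throughput 12 + 16 + 13 = 41.
No other feasible combination does better.

41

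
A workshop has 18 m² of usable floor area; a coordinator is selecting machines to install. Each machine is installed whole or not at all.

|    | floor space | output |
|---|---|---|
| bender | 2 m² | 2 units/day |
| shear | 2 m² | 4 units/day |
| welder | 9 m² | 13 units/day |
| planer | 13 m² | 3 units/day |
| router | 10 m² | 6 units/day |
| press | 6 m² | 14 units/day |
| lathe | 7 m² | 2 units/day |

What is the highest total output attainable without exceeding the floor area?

Allowing fractional choices, the relaxed optimum would be about 32.0, but machines are indivisible.
shear + welder + press: floor space 2 + 9 + 6 = 17 ≤ 18, output 4 + 13 + 14 = 31.
bender + welder + press: floor space 2 + 9 + 6 = 17 ≤ 18, output 2 + 13 + 14 = 29.
welder + press: floor space 9 + 6 = 15 ≤ 18, output 13 + 14 = 27.
Best is shear, welder, and press with total output 31.

31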